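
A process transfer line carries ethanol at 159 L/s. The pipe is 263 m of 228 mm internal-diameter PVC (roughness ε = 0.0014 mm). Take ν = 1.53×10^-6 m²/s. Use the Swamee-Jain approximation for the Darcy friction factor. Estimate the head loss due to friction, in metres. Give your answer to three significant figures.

h_f ≈ 11.5 m

V = 4Q/(πD²) = 4·0.159/(π·0.228²) = 3.894 m/s
Re = VD/ν = 3.894·0.228/1.53×10^-6 = 5.80×10^5 → turbulent
ε/D = 0.0014/228 = 6.14×10^-6
Swamee-Jain: f = 0.01286
h_f = f(L/D)V²/(2g) = 0.01286·(263/0.228)·3.894²/(2·9.81) = 11.46 m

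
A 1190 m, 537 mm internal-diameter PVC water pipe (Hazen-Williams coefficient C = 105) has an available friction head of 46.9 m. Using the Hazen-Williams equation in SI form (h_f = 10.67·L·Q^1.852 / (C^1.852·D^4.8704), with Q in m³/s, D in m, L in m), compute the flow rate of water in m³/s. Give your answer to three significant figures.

Rearranging: Q = [h_f·C^1.852·D^4.8704 / (10.67·L)]^(1/1.852)
Q = [46.9·105^1.852·0.537^4.8704 / (10.67·1190)]^0.540 = 0.9945 m³/s

Q ≈ 0.995 m³/s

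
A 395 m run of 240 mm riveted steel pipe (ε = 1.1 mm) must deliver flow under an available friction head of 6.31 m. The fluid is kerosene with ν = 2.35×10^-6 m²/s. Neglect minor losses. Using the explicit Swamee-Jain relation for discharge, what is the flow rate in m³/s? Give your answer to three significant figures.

Swamee-Jain (Type II): Q = -0.965·√(gD⁵h_f/L)·ln[ε/(3.7D) + √(3.17ν²L/(gD³h_f))]
√(gD⁵h_f/L) = √(9.81·0.240⁵·6.31/395) = 0.01117
ε/(3.7D) = 0.00124; √(3.17ν²L/(gD³h_f)) = 8.99×10^-5
Q = -0.965·0.01117·ln(0.001329) = 0.07140 m³/s
Check: V = 1.58 m/s, Re = 1.61×10^5, f = 0.03040, h_f = 6.35 m ≈ 6.31 m ✓

Q ≈ 0.0714 m³/s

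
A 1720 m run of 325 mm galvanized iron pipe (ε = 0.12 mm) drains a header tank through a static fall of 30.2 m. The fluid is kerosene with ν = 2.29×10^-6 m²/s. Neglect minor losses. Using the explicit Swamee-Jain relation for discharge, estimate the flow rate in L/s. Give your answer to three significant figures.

Swamee-Jain (Type II): Q = -0.965·√(gD⁵h_f/L)·ln[ε/(3.7D) + √(3.17ν²L/(gD³h_f))]
√(gD⁵h_f/L) = √(9.81·0.325⁵·30.2/1720) = 0.02499
ε/(3.7D) = 9.98×10^-5; √(3.17ν²L/(gD³h_f)) = 5.30×10^-5
Q = -0.965·0.02499·ln(1.528×10^-4) = 0.2119 m³/s
Check: V = 2.55 m/s, Re = 3.62×10^5, f = 0.01727, h_f = 30.4 m ≈ 30.2 m ✓

Q ≈ 212 L/s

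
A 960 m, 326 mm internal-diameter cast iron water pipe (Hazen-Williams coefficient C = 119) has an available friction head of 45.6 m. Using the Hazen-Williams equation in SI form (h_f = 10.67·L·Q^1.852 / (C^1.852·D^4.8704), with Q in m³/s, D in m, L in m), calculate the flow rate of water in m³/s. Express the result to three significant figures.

Q ≈ 0.336 m³/s

Rearranging: Q = [h_f·C^1.852·D^4.8704 / (10.67·L)]^(1/1.852)
Q = [45.6·119^1.852·0.326^4.8704 / (10.67·960)]^0.540 = 0.3355 m³/s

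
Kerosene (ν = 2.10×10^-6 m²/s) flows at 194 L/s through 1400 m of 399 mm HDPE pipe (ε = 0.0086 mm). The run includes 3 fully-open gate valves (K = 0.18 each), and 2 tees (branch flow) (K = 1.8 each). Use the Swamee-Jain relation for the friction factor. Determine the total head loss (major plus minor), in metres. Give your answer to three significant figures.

V = 4Q/(πD²) = 1.552 m/s; V²/2g = 0.1227 m
Re = 2.95×10^5, ε/D = 2.16×10^-5 → f = 0.01467 (Swamee-Jain)
Major: h_f = f(L/D)·V²/2g = 0.01467·3509·0.1227 = 6.315 m
Minor: ΣK = 4.14; h_m = ΣK·V²/2g = 0.5080 m
Total H_L = 6.315 + 0.5080 = 6.823 m

H_L ≈ 6.82 m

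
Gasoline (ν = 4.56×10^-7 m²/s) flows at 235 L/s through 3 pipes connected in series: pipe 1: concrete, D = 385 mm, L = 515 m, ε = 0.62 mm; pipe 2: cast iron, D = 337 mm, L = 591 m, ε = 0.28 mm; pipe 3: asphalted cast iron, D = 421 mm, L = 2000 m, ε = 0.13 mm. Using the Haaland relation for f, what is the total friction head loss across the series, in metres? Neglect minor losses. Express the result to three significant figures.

H ≈ 28.6 m

Pipe 1: V = 2.019 m/s, Re = 1.70×10^6, ε/D = 0.00161, f = 0.02228, h_1 = f(L/D)V²/2g = 6.191 m
Pipe 2: V = 2.635 m/s, Re = 1.95×10^6, ε/D = 8.31×10^-4, f = 0.01897, h_2 = f(L/D)V²/2g = 11.77 m
Pipe 3: V = 1.688 m/s, Re = 1.56×10^6, ε/D = 3.09×10^-4, f = 0.01547, h_3 = f(L/D)V²/2g = 10.67 m
Series → Q common, losses add: H = Σh = 28.64 m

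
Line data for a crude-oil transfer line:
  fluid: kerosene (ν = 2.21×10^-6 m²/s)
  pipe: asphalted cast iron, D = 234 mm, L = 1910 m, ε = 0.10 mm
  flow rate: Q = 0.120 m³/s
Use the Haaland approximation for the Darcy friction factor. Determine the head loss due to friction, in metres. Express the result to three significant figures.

V = 4Q/(πD²) = 4·0.120/(π·0.234²) = 2.790 m/s
Re = VD/ν = 2.790·0.234/2.21×10^-6 = 2.95×10^5 → turbulent
ε/D = 0.10/234 = 4.27×10^-4
Haaland: f = 0.01766
h_f = f(L/D)V²/(2g) = 0.01766·(1910/0.234)·2.790²/(2·9.81) = 57.20 m

h_f ≈ 57.2 m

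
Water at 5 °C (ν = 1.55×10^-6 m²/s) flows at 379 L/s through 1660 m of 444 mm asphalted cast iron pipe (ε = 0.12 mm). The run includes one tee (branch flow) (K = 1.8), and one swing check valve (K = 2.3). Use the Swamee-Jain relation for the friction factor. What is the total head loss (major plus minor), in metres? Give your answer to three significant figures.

V = 4Q/(πD²) = 2.448 m/s; V²/2g = 0.3054 m
Re = 7.01×10^5, ε/D = 2.70×10^-4 → f = 0.01578 (Swamee-Jain)
Major: h_f = f(L/D)·V²/2g = 0.01578·3739·0.3054 = 18.01 m
Minor: ΣK = 4.10; h_m = ΣK·V²/2g = 1.252 m
Total H_L = 18.01 + 1.252 = 19.26 m

H_L ≈ 19.3 m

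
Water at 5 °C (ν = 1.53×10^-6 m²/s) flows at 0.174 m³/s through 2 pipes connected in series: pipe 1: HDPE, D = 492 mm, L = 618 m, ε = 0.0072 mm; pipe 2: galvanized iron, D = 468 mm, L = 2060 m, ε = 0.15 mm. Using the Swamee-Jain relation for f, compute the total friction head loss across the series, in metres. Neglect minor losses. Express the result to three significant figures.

Pipe 1: V = 0.9152 m/s, Re = 2.94×10^5, ε/D = 1.46×10^-5, f = 0.01460, h_1 = f(L/D)V²/2g = 0.7827 m
Pipe 2: V = 1.012 m/s, Re = 3.09×10^5, ε/D = 3.21×10^-4, f = 0.01716, h_2 = f(L/D)V²/2g = 3.938 m
Series → Q common, losses add: H = Σh = 4.721 m

H ≈ 4.72 m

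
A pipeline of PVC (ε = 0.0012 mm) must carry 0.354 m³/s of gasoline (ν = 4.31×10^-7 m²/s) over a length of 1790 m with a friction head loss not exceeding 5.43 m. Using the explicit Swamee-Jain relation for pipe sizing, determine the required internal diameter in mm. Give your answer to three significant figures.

D ≈ 517 mm

Swamee-Jain (Type III): D = 0.66·[ε^1.25·(LQ²/(gh_f))^4.75 + ν·Q^9.4·(L/(gh_f))^5.2]^0.04
LQ²/(gh_f) = 4.211; L/(gh_f) = 33.60
Term 1 = ε^1.25·(…)^4.75 = 3.67×10^-5; Term 2 = ν·Q^9.4·(…)^5.2 = 0.00215
D = 0.66·(3.67×10^-5 + 0.00215)^0.04 = 0.5166 m = 517 mm
Check: V = 1.69 m/s, Re = 2.02×10^6, f = 0.01043, h_f = 5.26 m ≈ 5.43 m ✓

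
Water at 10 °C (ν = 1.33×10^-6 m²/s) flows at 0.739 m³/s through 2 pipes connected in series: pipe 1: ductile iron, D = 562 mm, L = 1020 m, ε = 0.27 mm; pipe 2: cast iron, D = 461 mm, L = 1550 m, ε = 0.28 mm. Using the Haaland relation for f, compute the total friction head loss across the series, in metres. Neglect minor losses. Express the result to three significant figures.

H ≈ 73.5 m

Pipe 1: V = 2.979 m/s, Re = 1.26×10^6, ε/D = 4.80×10^-4, f = 0.01695, h_1 = f(L/D)V²/2g = 13.91 m
Pipe 2: V = 4.427 m/s, Re = 1.53×10^6, ε/D = 6.07×10^-4, f = 0.01774, h_2 = f(L/D)V²/2g = 59.59 m
Series → Q common, losses add: H = Σh = 73.51 m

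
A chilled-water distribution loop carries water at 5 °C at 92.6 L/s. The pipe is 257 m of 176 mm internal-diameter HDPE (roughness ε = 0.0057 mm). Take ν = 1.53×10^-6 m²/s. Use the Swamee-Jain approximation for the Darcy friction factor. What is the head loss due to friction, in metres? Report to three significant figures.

V = 4Q/(πD²) = 4·0.0926/(π·0.176²) = 3.806 m/s
Re = VD/ν = 3.806·0.176/1.53×10^-6 = 4.38×10^5 → turbulent
ε/D = 0.0057/176 = 3.24×10^-5
Swamee-Jain: f = 0.01387
h_f = f(L/D)V²/(2g) = 0.01387·(257/0.176)·3.806²/(2·9.81) = 14.95 m

h_f ≈ 15.0 m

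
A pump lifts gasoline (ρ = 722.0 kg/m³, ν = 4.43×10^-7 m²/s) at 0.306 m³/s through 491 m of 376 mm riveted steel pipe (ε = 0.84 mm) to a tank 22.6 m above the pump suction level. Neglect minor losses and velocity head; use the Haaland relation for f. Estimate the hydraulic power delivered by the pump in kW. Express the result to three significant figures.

P_hyd ≈ 75.5 kW

V = 4Q/(πD²) = 2.756 m/s; Re = 2.34×10^6; ε/D = 0.00223; f = 0.02424
h_f = f(L/D)V²/2g = 12.25 m
Total head H = z + h_f = 22.6 + 12.25 = 34.85 m
P_hyd = ρgQH = 722.0·9.81·0.306·34.85 = 75.54 kW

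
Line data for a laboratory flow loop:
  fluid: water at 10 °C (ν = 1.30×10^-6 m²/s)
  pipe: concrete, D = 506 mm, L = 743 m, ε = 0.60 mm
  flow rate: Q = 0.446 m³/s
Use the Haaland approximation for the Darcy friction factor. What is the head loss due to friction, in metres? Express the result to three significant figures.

h_f ≈ 7.65 m

V = 4Q/(πD²) = 4·0.446/(π·0.506²) = 2.218 m/s
Re = VD/ν = 2.218·0.506/1.30×10^-6 = 8.63×10^5 → turbulent
ε/D = 0.60/506 = 0.00119
Haaland: f = 0.02079
h_f = f(L/D)V²/(2g) = 0.02079·(743/0.506)·2.218²/(2·9.81) = 7.654 m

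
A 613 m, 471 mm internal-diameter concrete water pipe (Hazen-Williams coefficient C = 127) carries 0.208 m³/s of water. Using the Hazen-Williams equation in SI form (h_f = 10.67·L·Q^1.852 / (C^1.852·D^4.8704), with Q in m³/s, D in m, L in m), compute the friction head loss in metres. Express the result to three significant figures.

h_f = 10.67·613·0.208^1.852 / (127^1.852·0.471^4.8704) = 1.774 m

h_f ≈ 1.77 m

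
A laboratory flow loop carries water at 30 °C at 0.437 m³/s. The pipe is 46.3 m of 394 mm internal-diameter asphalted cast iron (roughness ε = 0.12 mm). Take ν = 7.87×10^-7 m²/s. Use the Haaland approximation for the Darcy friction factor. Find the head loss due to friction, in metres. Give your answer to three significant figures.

V = 4Q/(πD²) = 4·0.437/(π·0.394²) = 3.584 m/s
Re = VD/ν = 3.584·0.394/7.87×10^-7 = 1.79×10^6 → turbulent
ε/D = 0.12/394 = 3.05×10^-4
Haaland: f = 0.01538
h_f = f(L/D)V²/(2g) = 0.01538·(46.3/0.394)·3.584²/(2·9.81) = 1.183 m

h_f ≈ 1.18 m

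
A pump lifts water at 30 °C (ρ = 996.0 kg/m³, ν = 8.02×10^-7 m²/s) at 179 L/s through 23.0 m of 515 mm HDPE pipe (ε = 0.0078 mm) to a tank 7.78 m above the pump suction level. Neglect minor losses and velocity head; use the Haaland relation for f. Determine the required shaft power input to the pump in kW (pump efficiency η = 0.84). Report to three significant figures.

P_shaft ≈ 16.2 kW

V = 4Q/(πD²) = 0.8593 m/s; Re = 5.52×10^5; ε/D = 1.51×10^-5; f = 0.01302
h_f = f(L/D)V²/2g = 0.02189 m
Total head H = z + h_f = 7.78 + 0.02189 = 7.802 m
P_hyd = ρgQH = 996.0·9.81·0.179·7.802 = 13.65 kW
P_shaft = P_hyd/η = 13.65/0.84 = 16.24 kW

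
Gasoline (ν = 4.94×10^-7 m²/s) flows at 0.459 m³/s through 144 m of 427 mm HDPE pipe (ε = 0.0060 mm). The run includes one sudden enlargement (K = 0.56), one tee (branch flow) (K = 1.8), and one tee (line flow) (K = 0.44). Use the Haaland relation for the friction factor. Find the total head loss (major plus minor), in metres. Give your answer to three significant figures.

V = 4Q/(πD²) = 3.205 m/s; V²/2g = 0.5236 m
Re = 2.77×10^6, ε/D = 1.41×10^-5 → f = 0.01035 (Haaland)
Major: h_f = f(L/D)·V²/2g = 0.01035·337.2·0.5236 = 1.827 m
Minor: ΣK = 2.80; h_m = ΣK·V²/2g = 1.466 m
Total H_L = 1.827 + 1.466 = 3.293 m

H_L ≈ 3.29 m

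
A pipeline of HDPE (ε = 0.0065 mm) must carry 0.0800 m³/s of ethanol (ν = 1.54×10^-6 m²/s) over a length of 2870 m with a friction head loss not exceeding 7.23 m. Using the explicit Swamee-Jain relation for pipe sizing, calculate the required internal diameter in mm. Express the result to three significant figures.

Swamee-Jain (Type III): D = 0.66·[ε^1.25·(LQ²/(gh_f))^4.75 + ν·Q^9.4·(L/(gh_f))^5.2]^0.04
LQ²/(gh_f) = 0.2590; L/(gh_f) = 40.46
Term 1 = ε^1.25·(…)^4.75 = 5.36×10^-10; Term 2 = ν·Q^9.4·(…)^5.2 = 1.71×10^-8
D = 0.66·(5.36×10^-10 + 1.71×10^-8)^0.04 = 0.3232 m = 323 mm
Check: V = 0.975 m/s, Re = 2.05×10^5, f = 0.01565, h_f = 6.74 m ≈ 7.23 m ✓

D ≈ 323 mm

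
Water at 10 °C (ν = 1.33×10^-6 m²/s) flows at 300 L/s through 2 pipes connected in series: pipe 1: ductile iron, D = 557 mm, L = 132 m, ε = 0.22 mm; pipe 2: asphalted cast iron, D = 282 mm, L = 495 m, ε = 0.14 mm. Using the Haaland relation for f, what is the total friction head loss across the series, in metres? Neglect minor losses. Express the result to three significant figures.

H ≈ 35.7 m

Pipe 1: V = 1.231 m/s, Re = 5.16×10^5, ε/D = 3.95×10^-4, f = 0.01684, h_1 = f(L/D)V²/2g = 0.3084 m
Pipe 2: V = 4.803 m/s, Re = 1.02×10^6, ε/D = 4.96×10^-4, f = 0.01714, h_2 = f(L/D)V²/2g = 35.38 m
Series → Q common, losses add: H = Σh = 35.69 m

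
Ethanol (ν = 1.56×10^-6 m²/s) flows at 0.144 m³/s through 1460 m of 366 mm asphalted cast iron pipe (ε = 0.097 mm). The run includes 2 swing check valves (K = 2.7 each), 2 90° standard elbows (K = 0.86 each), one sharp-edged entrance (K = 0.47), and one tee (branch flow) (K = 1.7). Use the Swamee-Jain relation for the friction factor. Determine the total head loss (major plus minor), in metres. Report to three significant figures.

H_L ≈ 7.25 m

V = 4Q/(πD²) = 1.369 m/s; V²/2g = 0.09548 m
Re = 3.21×10^5, ε/D = 2.65×10^-4 → f = 0.01670 (Swamee-Jain)
Major: h_f = f(L/D)·V²/2g = 0.01670·3989·0.09548 = 6.361 m
Minor: ΣK = 9.29; h_m = ΣK·V²/2g = 0.8870 m
Total H_L = 6.361 + 0.8870 = 7.248 m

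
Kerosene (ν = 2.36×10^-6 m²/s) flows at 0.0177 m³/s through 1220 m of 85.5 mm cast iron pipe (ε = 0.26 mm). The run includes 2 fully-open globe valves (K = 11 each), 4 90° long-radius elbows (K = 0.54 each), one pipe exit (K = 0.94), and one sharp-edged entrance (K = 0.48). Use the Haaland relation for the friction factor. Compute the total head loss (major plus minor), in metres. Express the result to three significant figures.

V = 4Q/(πD²) = 3.083 m/s; V²/2g = 0.4844 m
Re = 1.12×10^5, ε/D = 0.00304 → f = 0.02736 (Haaland)
Major: h_f = f(L/D)·V²/2g = 0.02736·14269·0.4844 = 189.1 m
Minor: ΣK = 25.6; h_m = ΣK·V²/2g = 12.39 m
Total H_L = 189.1 + 12.39 = 201.5 m

H_L ≈ 202 m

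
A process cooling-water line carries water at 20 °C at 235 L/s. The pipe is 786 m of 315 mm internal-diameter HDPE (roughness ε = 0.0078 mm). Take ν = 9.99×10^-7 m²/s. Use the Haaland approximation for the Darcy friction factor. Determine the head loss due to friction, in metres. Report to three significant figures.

h_f ≈ 14.0 m

V = 4Q/(πD²) = 4·0.235/(π·0.315²) = 3.015 m/s
Re = VD/ν = 3.015·0.315/9.99×10^-7 = 9.51×10^5 → turbulent
ε/D = 0.0078/315 = 2.48×10^-5
Haaland: f = 0.01214
h_f = f(L/D)V²/(2g) = 0.01214·(786/0.315)·3.015²/(2·9.81) = 14.04 m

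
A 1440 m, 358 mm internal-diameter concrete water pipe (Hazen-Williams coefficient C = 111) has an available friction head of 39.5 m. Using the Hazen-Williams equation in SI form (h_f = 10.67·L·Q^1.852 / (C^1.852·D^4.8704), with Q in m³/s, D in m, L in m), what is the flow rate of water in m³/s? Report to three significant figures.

Q ≈ 0.298 m³/s

Rearranging: Q = [h_f·C^1.852·D^4.8704 / (10.67·L)]^(1/1.852)
Q = [39.5·111^1.852·0.358^4.8704 / (10.67·1440)]^0.540 = 0.2976 m³/s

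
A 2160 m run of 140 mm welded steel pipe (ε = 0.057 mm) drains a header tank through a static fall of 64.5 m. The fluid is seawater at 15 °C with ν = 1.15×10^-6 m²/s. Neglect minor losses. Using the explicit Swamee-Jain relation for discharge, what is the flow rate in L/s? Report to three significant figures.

Swamee-Jain (Type II): Q = -0.965·√(gD⁵h_f/L)·ln[ε/(3.7D) + √(3.17ν²L/(gD³h_f))]
√(gD⁵h_f/L) = √(9.81·0.140⁵·64.5/2160) = 0.003969
ε/(3.7D) = 1.10×10^-4; √(3.17ν²L/(gD³h_f)) = 7.22×10^-5
Q = -0.965·0.003969·ln(1.823×10^-4) = 0.03298 m³/s
Check: V = 2.14 m/s, Re = 2.61×10^5, f = 0.01798, h_f = 64.9 m ≈ 64.5 m ✓

Q ≈ 33.0 L/s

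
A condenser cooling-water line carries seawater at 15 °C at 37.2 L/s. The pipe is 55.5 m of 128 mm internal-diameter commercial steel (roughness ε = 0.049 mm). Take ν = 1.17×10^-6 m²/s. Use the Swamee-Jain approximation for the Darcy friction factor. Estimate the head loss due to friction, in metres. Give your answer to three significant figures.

h_f ≈ 3.24 m

V = 4Q/(πD²) = 4·0.0372/(π·0.128²) = 2.891 m/s
Re = VD/ν = 2.891·0.128/1.17×10^-6 = 3.16×10^5 → turbulent
ε/D = 0.049/128 = 3.83×10^-4
Swamee-Jain: f = 0.01754
h_f = f(L/D)V²/(2g) = 0.01754·(55.5/0.128)·2.891²/(2·9.81) = 3.240 m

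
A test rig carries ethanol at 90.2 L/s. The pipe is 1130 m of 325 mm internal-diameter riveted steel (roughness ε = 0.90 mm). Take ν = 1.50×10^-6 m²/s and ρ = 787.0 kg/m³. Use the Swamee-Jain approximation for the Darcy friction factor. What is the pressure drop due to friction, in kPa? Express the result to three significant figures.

Δp ≈ 42.6 kPa

V = 4Q/(πD²) = 4·0.0902/(π·0.325²) = 1.087 m/s
Re = VD/ν = 1.087·0.325/1.50×10^-6 = 2.36×10^5 → turbulent
ε/D = 0.90/325 = 0.00277
Swamee-Jain: f = 0.02636
h_f = f(L/D)V²/(2g) = 0.02636·(1130/0.325)·1.087²/(2·9.81) = 5.522 m
Δp = ρg·h_f = 787.0·9.81·5.522 = 42.64 kPa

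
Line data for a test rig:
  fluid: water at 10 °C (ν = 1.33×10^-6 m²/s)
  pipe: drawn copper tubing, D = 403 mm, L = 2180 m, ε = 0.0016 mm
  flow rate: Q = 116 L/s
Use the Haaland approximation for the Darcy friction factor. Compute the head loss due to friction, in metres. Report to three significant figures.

h_f ≈ 3.33 m

V = 4Q/(πD²) = 4·0.116/(π·0.403²) = 0.9094 m/s
Re = VD/ν = 0.9094·0.403/1.33×10^-6 = 2.76×10^5 → turbulent
ε/D = 0.0016/403 = 3.97×10^-6
Haaland: f = 0.01460
h_f = f(L/D)V²/(2g) = 0.01460·(2180/0.403)·0.9094²/(2·9.81) = 3.330 m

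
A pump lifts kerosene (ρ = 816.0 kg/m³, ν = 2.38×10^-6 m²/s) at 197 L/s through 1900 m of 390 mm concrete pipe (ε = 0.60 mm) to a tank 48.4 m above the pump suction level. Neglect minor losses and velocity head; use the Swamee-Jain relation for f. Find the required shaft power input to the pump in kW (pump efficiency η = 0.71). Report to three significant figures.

V = 4Q/(πD²) = 1.649 m/s; Re = 2.70×10^5; ε/D = 0.00154; f = 0.02282
h_f = f(L/D)V²/2g = 15.41 m
Total head H = z + h_f = 48.4 + 15.41 = 63.81 m
P_hyd = ρgQH = 816.0·9.81·0.197·63.81 = 100.6 kW
P_shaft = P_hyd/η = 100.6/0.71 = 141.7 kW

P_shaft ≈ 142 kW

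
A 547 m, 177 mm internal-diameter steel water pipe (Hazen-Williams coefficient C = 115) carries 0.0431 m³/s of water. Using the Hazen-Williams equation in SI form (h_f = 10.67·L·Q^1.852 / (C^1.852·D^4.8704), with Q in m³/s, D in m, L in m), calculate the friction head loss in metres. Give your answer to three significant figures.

h_f ≈ 12.1 m

h_f = 10.67·547·0.0431^1.852 / (115^1.852·0.177^4.8704) = 12.12 m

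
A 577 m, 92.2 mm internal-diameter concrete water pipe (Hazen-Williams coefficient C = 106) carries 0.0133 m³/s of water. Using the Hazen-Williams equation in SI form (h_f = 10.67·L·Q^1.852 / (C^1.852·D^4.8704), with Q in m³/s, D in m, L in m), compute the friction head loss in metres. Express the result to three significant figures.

h_f ≈ 40.4 m

h_f = 10.67·577·0.0133^1.852 / (106^1.852·0.0922^4.8704) = 40.37 m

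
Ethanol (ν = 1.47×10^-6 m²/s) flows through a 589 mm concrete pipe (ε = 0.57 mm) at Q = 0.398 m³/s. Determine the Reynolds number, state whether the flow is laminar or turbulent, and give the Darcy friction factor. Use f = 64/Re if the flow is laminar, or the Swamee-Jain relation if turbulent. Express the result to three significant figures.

V = 4Q/(πD²) = 1.461 m/s
Re = VD/ν = 1.461·0.589/1.47×10^-6 = 5.85×10^5
Re > 4000 → turbulent; ε/D = 9.68×10^-4
Swamee-Jain: f = 0.02012

Re ≈ 5.85×10^5; turbulent; f ≈ 0.0201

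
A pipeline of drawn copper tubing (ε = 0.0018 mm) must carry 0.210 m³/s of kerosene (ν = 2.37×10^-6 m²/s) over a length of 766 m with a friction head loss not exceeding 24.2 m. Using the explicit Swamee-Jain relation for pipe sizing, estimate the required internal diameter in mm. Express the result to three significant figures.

Swamee-Jain (Type III): D = 0.66·[ε^1.25·(LQ²/(gh_f))^4.75 + ν·Q^9.4·(L/(gh_f))^5.2]^0.04
LQ²/(gh_f) = 0.1423; L/(gh_f) = 3.227
Term 1 = ε^1.25·(…)^4.75 = 6.26×10^-12; Term 2 = ν·Q^9.4·(…)^5.2 = 4.46×10^-10
D = 0.66·(6.26×10^-12 + 4.46×10^-10)^0.04 = 0.2791 m = 279 mm
Check: V = 3.43 m/s, Re = 4.04×10^5, f = 0.01369, h_f = 22.6 m ≈ 24.2 m ✓

D ≈ 279 mm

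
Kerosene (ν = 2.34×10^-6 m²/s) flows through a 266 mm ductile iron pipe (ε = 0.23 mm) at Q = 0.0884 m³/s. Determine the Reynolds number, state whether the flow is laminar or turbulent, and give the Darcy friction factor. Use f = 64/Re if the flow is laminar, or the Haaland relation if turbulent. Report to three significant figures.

V = 4Q/(πD²) = 1.591 m/s
Re = VD/ν = 1.591·0.266/2.34×10^-6 = 1.81×10^5
Re > 4000 → turbulent; ε/D = 8.65×10^-4
Haaland: f = 0.02048

Re ≈ 1.81×10^5; turbulent; f ≈ 0.0205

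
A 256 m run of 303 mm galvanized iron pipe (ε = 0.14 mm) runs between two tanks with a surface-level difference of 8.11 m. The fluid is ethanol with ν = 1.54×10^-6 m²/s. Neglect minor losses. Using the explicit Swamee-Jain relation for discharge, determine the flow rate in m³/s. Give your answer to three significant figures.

Q ≈ 0.239 m³/s

Swamee-Jain (Type II): Q = -0.965·√(gD⁵h_f/L)·ln[ε/(3.7D) + √(3.17ν²L/(gD³h_f))]
√(gD⁵h_f/L) = √(9.81·0.303⁵·8.11/256) = 0.02817
ε/(3.7D) = 1.25×10^-4; √(3.17ν²L/(gD³h_f)) = 2.95×10^-5
Q = -0.965·0.02817·ln(1.544×10^-4) = 0.2386 m³/s
Check: V = 3.31 m/s, Re = 6.51×10^5, f = 0.01731, h_f = 8.16 m ≈ 8.11 m ✓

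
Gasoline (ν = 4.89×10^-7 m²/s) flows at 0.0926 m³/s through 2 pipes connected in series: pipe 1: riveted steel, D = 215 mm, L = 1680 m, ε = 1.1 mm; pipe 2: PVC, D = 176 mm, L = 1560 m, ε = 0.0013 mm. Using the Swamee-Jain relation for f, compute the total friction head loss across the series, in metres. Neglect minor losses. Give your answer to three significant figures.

H ≈ 153 m

Pipe 1: V = 2.551 m/s, Re = 1.12×10^6, ε/D = 0.00512, f = 0.03072, h_1 = f(L/D)V²/2g = 79.59 m
Pipe 2: V = 3.806 m/s, Re = 1.37×10^6, ε/D = 7.39×10^-6, f = 0.01124, h_2 = f(L/D)V²/2g = 73.55 m
Series → Q common, losses add: H = Σh = 153.1 m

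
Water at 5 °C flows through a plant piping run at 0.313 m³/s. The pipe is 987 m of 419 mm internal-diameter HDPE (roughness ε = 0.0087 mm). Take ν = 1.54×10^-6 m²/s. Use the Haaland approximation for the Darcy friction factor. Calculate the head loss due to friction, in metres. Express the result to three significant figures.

h_f ≈ 7.96 m

V = 4Q/(πD²) = 4·0.313/(π·0.419²) = 2.270 m/s
Re = VD/ν = 2.270·0.419/1.54×10^-6 = 6.18×10^5 → turbulent
ε/D = 0.0087/419 = 2.08×10^-5
Haaland: f = 0.01287
h_f = f(L/D)V²/(2g) = 0.01287·(987/0.419)·2.270²/(2·9.81) = 7.960 m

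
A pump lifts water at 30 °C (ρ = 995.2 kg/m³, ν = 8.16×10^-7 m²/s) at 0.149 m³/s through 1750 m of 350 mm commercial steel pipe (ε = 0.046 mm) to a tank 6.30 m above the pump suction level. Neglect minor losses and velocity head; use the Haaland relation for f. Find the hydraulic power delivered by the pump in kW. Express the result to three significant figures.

V = 4Q/(πD²) = 1.549 m/s; Re = 6.64×10^5; ε/D = 1.31×10^-4; f = 0.01422
h_f = f(L/D)V²/2g = 8.689 m
Total head H = z + h_f = 6.30 + 8.689 = 14.99 m
P_hyd = ρgQH = 995.2·9.81·0.149·14.99 = 21.80 kW

P_hyd ≈ 21.8 kW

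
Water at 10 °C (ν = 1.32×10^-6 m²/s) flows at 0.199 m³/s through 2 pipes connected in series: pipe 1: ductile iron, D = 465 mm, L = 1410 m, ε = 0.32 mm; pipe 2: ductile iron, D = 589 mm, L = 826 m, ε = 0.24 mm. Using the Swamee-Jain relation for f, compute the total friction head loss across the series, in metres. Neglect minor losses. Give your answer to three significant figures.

Pipe 1: V = 1.172 m/s, Re = 4.13×10^5, ε/D = 6.88×10^-4, f = 0.01902, h_1 = f(L/D)V²/2g = 4.035 m
Pipe 2: V = 0.7304 m/s, Re = 3.26×10^5, ε/D = 4.07×10^-4, f = 0.01766, h_2 = f(L/D)V²/2g = 0.6733 m
Series → Q common, losses add: H = Σh = 4.709 m

H ≈ 4.71 m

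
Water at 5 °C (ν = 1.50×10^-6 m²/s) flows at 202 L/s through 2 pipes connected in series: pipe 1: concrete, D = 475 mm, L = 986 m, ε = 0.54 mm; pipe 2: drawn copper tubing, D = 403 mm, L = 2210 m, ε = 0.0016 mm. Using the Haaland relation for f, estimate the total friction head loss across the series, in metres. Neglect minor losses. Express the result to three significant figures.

Pipe 1: V = 1.140 m/s, Re = 3.61×10^5, ε/D = 0.00114, f = 0.02096, h_1 = f(L/D)V²/2g = 2.881 m
Pipe 2: V = 1.584 m/s, Re = 4.25×10^5, ε/D = 3.97×10^-6, f = 0.01349, h_2 = f(L/D)V²/2g = 9.454 m
Series → Q common, losses add: H = Σh = 12.34 m

H ≈ 12.3 m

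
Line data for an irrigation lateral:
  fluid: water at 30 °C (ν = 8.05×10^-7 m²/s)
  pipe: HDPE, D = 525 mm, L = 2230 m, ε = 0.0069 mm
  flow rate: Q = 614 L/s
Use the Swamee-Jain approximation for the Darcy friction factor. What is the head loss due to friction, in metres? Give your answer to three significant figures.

V = 4Q/(πD²) = 4·0.614/(π·0.525²) = 2.836 m/s
Re = VD/ν = 2.836·0.525/8.05×10^-7 = 1.85×10^6 → turbulent
ε/D = 0.0069/525 = 1.31×10^-5
Swamee-Jain: f = 0.01095
h_f = f(L/D)V²/(2g) = 0.01095·(2230/0.525)·2.836²/(2·9.81) = 19.08 m

h_f ≈ 19.1 m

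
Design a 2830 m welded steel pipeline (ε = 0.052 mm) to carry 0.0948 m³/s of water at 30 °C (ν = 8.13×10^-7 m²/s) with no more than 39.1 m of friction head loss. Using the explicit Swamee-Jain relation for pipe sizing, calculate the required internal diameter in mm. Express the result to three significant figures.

D ≈ 245 mm

Swamee-Jain (Type III): D = 0.66·[ε^1.25·(LQ²/(gh_f))^4.75 + ν·Q^9.4·(L/(gh_f))^5.2]^0.04
LQ²/(gh_f) = 0.06631; L/(gh_f) = 7.378
Term 1 = ε^1.25·(…)^4.75 = 1.12×10^-11; Term 2 = ν·Q^9.4·(…)^5.2 = 6.39×10^-12
D = 0.66·(1.12×10^-11 + 6.39×10^-12)^0.04 = 0.2451 m = 245 mm
Check: V = 2.01 m/s, Re = 6.06×10^5, f = 0.01539, h_f = 36.6 m ≈ 39.1 m ✓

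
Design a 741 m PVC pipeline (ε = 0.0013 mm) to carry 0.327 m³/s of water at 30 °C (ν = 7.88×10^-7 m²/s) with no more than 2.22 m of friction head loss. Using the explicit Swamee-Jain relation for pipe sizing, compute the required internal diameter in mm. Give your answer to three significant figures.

Swamee-Jain (Type III): D = 0.66·[ε^1.25·(LQ²/(gh_f))^4.75 + ν·Q^9.4·(L/(gh_f))^5.2]^0.04
LQ²/(gh_f) = 3.638; L/(gh_f) = 34.02
Term 1 = ε^1.25·(…)^4.75 = 2.03×10^-5; Term 2 = ν·Q^9.4·(…)^5.2 = 0.00199
D = 0.66·(2.03×10^-5 + 0.00199)^0.04 = 0.5148 m = 515 mm
Check: V = 1.57 m/s, Re = 1.03×10^6, f = 0.01162, h_f = 2.10 m ≈ 2.22 m ✓

D ≈ 515 mm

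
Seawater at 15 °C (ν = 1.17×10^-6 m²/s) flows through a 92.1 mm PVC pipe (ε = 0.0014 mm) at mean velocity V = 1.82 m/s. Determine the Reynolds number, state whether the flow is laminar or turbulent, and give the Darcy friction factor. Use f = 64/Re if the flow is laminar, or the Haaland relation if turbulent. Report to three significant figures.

Re = VD/ν = 1.820·0.0921/1.17×10^-6 = 1.43×10^5
Re > 4000 → turbulent; ε/D = 1.52×10^-5
Haaland: f = 0.01663

Re ≈ 1.43×10^5; turbulent; f ≈ 0.0166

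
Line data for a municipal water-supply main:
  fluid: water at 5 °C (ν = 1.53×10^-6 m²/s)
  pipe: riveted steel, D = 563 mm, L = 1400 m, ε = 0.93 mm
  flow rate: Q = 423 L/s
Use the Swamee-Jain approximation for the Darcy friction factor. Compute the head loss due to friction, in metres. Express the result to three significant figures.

V = 4Q/(πD²) = 4·0.423/(π·0.563²) = 1.699 m/s
Re = VD/ν = 1.699·0.563/1.53×10^-6 = 6.25×10^5 → turbulent
ε/D = 0.93/563 = 0.00165
Swamee-Jain: f = 0.02271
h_f = f(L/D)V²/(2g) = 0.02271·(1400/0.563)·1.699²/(2·9.81) = 8.312 m

h_f ≈ 8.31 m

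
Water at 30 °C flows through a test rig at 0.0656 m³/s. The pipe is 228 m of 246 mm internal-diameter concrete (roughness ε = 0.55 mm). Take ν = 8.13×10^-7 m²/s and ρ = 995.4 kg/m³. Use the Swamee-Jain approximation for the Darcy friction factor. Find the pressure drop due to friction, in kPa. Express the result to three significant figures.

V = 4Q/(πD²) = 4·0.0656/(π·0.246²) = 1.380 m/s
Re = VD/ν = 1.380·0.246/8.13×10^-7 = 4.18×10^5 → turbulent
ε/D = 0.55/246 = 0.00224
Swamee-Jain: f = 0.02466
h_f = f(L/D)V²/(2g) = 0.02466·(228/0.246)·1.380²/(2·9.81) = 2.219 m
Δp = ρg·h_f = 995.4·9.81·2.219 = 21.67 kPa

Δp ≈ 21.7 kPa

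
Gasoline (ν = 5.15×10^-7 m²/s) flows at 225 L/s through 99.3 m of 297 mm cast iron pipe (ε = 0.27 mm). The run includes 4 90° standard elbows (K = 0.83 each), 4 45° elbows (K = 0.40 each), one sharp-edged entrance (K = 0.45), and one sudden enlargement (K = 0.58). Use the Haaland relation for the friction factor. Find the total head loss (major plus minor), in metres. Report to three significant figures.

H_L ≈ 6.68 m

V = 4Q/(πD²) = 3.248 m/s; V²/2g = 0.5376 m
Re = 1.87×10^6, ε/D = 9.09×10^-4 → f = 0.01938 (Haaland)
Major: h_f = f(L/D)·V²/2g = 0.01938·334.3·0.5376 = 3.483 m
Minor: ΣK = 5.95; h_m = ΣK·V²/2g = 3.199 m
Total H_L = 3.483 + 3.199 = 6.682 m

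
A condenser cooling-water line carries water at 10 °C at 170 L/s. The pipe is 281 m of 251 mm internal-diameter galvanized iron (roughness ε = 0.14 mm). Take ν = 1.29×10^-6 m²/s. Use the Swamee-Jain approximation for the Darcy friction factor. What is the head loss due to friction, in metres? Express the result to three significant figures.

h_f ≈ 12.1 m

V = 4Q/(πD²) = 4·0.170/(π·0.251²) = 3.436 m/s
Re = VD/ν = 3.436·0.251/1.29×10^-6 = 6.68×10^5 → turbulent
ε/D = 0.14/251 = 5.58×10^-4
Swamee-Jain: f = 0.01791
h_f = f(L/D)V²/(2g) = 0.01791·(281/0.251)·3.436²/(2·9.81) = 12.06 m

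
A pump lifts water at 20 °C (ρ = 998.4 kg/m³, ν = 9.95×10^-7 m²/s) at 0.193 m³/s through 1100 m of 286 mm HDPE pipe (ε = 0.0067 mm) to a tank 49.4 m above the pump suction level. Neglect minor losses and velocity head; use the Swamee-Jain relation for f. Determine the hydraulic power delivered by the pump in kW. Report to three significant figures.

V = 4Q/(πD²) = 3.004 m/s; Re = 8.64×10^5; ε/D = 2.34×10^-5; f = 0.01240
h_f = f(L/D)V²/2g = 21.95 m
Total head H = z + h_f = 49.4 + 21.95 = 71.35 m
P_hyd = ρgQH = 998.4·9.81·0.193·71.35 = 134.9 kW

P_hyd ≈ 135 kW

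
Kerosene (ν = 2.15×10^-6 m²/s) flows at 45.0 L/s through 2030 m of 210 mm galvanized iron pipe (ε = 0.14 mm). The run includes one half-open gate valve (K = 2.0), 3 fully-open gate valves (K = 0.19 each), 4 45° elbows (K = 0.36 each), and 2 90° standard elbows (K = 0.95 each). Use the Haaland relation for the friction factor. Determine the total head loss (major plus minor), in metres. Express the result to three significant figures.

H_L ≈ 17.3 m

V = 4Q/(πD²) = 1.299 m/s; V²/2g = 0.08603 m
Re = 1.27×10^5, ε/D = 6.67×10^-4 → f = 0.02023 (Haaland)
Major: h_f = f(L/D)·V²/2g = 0.02023·9667·0.08603 = 16.82 m
Minor: ΣK = 5.91; h_m = ΣK·V²/2g = 0.5085 m
Total H_L = 16.82 + 0.5085 = 17.33 m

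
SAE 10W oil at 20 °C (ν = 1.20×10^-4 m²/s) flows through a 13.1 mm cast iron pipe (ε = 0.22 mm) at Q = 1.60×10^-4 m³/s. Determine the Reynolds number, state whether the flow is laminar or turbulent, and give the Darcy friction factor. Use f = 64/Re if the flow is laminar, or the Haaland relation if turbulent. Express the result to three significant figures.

Re ≈ 130; laminar; f = 64/Re ≈ 0.494

V = 4Q/(πD²) = 1.187 m/s
Re = VD/ν = 1.187·0.0131/1.20×10^-4 = 130
Re < 2300 → laminar → f = 64/Re = 0.4939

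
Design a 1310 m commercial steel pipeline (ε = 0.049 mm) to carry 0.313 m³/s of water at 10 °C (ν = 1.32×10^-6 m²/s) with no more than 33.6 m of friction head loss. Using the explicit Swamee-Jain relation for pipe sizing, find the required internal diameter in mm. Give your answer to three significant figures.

Swamee-Jain (Type III): D = 0.66·[ε^1.25·(LQ²/(gh_f))^4.75 + ν·Q^9.4·(L/(gh_f))^5.2]^0.04
LQ²/(gh_f) = 0.3894; L/(gh_f) = 3.974
Term 1 = ε^1.25·(…)^4.75 = 4.64×10^-8; Term 2 = ν·Q^9.4·(…)^5.2 = 3.13×10^-8
D = 0.66·(4.64×10^-8 + 3.13×10^-8)^0.04 = 0.3429 m = 343 mm
Check: V = 3.39 m/s, Re = 8.80×10^5, f = 0.01423, h_f = 31.8 m ≈ 33.6 m ✓

D ≈ 343 mm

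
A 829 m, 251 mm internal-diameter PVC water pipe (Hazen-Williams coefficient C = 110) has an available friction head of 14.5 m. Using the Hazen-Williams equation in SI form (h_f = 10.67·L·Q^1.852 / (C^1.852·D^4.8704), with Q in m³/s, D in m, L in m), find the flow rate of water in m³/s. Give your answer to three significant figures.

Q ≈ 0.0909 m³/s

Rearranging: Q = [h_f·C^1.852·D^4.8704 / (10.67·L)]^(1/1.852)
Q = [14.5·110^1.852·0.251^4.8704 / (10.67·829)]^0.540 = 0.09092 m³/s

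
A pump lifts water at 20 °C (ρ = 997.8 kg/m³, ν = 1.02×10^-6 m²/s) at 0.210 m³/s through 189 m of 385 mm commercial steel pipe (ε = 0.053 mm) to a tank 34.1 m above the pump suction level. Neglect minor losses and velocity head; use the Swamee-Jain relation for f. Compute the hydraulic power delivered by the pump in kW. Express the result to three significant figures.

P_hyd ≈ 72.5 kW

V = 4Q/(πD²) = 1.804 m/s; Re = 6.81×10^5; ε/D = 1.38×10^-4; f = 0.01446
h_f = f(L/D)V²/2g = 1.177 m
Total head H = z + h_f = 34.1 + 1.177 = 35.28 m
P_hyd = ρgQH = 997.8·9.81·0.210·35.28 = 72.51 kW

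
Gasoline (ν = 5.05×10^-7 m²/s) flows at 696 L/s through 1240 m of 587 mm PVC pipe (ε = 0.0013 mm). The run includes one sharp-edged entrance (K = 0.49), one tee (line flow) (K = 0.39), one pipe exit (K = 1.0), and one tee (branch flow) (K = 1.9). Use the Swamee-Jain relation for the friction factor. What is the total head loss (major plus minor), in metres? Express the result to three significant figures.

V = 4Q/(πD²) = 2.572 m/s; V²/2g = 0.3371 m
Re = 2.99×10^6, ε/D = 2.21×10^-6 → f = 0.009843 (Swamee-Jain)
Major: h_f = f(L/D)·V²/2g = 0.009843·2112·0.3371 = 7.010 m
Minor: ΣK = 3.78; h_m = ΣK·V²/2g = 1.274 m
Total H_L = 7.010 + 1.274 = 8.284 m

H_L ≈ 8.28 m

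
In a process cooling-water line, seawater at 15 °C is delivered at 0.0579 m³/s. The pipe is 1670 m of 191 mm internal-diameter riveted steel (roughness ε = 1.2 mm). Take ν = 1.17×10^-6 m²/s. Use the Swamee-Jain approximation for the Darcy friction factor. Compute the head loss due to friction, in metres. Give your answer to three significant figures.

h_f ≈ 60.0 m

V = 4Q/(πD²) = 4·0.0579/(π·0.191²) = 2.021 m/s
Re = VD/ν = 2.021·0.191/1.17×10^-6 = 3.30×10^5 → turbulent
ε/D = 1.2/191 = 0.00628
Swamee-Jain: f = 0.03295
h_f = f(L/D)V²/(2g) = 0.03295·(1670/0.191)·2.021²/(2·9.81) = 59.96 m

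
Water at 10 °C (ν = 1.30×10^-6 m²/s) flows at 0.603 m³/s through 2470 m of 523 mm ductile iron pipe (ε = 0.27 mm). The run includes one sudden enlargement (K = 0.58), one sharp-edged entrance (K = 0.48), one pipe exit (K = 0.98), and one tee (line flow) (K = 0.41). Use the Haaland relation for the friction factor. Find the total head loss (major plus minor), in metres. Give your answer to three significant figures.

V = 4Q/(πD²) = 2.807 m/s; V²/2g = 0.4016 m
Re = 1.13×10^6, ε/D = 5.16×10^-4 → f = 0.01724 (Haaland)
Major: h_f = f(L/D)·V²/2g = 0.01724·4723·0.4016 = 32.69 m
Minor: ΣK = 2.45; h_m = ΣK·V²/2g = 0.9838 m
Total H_L = 32.69 + 0.9838 = 33.67 m

H_L ≈ 33.7 m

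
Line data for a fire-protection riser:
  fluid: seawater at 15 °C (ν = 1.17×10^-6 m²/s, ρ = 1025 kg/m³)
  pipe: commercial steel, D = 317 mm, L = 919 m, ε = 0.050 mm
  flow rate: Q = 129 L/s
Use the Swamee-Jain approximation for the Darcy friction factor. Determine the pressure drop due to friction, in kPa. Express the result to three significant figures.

V = 4Q/(πD²) = 4·0.129/(π·0.317²) = 1.634 m/s
Re = VD/ν = 1.634·0.317/1.17×10^-6 = 4.43×10^5 → turbulent
ε/D = 0.050/317 = 1.58×10^-4
Swamee-Jain: f = 0.01528
h_f = f(L/D)V²/(2g) = 0.01528·(919/0.317)·1.634²/(2·9.81) = 6.032 m
Δp = ρg·h_f = 1025·9.81·6.032 = 60.65 kPa

Δp ≈ 60.7 kPa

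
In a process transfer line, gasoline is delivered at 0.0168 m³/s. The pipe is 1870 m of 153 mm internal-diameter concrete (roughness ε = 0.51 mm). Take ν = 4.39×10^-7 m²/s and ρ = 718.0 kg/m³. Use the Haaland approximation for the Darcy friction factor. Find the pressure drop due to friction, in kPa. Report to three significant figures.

V = 4Q/(πD²) = 4·0.0168/(π·0.153²) = 0.9138 m/s
Re = VD/ν = 0.9138·0.153/4.39×10^-7 = 3.18×10^5 → turbulent
ε/D = 0.51/153 = 0.00333
Haaland: f = 0.02737
h_f = f(L/D)V²/(2g) = 0.02737·(1870/0.153)·0.9138²/(2·9.81) = 14.23 m
Δp = ρg·h_f = 718.0·9.81·14.23 = 100.3 kPa

Δp ≈ 100 kPa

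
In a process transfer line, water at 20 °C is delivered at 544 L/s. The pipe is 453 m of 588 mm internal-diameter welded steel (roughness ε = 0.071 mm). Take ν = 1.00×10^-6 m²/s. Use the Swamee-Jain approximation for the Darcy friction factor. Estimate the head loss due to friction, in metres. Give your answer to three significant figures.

V = 4Q/(πD²) = 4·0.544/(π·0.588²) = 2.003 m/s
Re = VD/ν = 2.003·0.588/1.00×10^-6 = 1.18×10^6 → turbulent
ε/D = 0.071/588 = 1.21×10^-4
Swamee-Jain: f = 0.01364
h_f = f(L/D)V²/(2g) = 0.01364·(453/0.588)·2.003²/(2·9.81) = 2.150 m

h_f ≈ 2.15 m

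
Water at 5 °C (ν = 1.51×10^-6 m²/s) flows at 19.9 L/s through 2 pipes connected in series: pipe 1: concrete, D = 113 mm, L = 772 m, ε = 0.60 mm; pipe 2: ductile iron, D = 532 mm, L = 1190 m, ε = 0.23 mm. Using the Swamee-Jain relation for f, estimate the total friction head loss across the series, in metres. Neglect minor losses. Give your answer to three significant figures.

H ≈ 43.5 m

Pipe 1: V = 1.984 m/s, Re = 1.48×10^5, ε/D = 0.00531, f = 0.03175, h_1 = f(L/D)V²/2g = 43.52 m
Pipe 2: V = 0.08952 m/s, Re = 3.15×10^4, ε/D = 4.32×10^-4, f = 0.02440, h_2 = f(L/D)V²/2g = 0.02229 m
Series → Q common, losses add: H = Σh = 43.55 m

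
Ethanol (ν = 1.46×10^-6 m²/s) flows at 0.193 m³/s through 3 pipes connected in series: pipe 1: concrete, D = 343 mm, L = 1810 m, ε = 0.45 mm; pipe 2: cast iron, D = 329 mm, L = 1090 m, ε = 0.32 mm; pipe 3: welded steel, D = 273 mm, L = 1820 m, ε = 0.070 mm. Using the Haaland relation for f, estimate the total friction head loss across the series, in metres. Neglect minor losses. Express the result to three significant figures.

Pipe 1: V = 2.089 m/s, Re = 4.91×10^5, ε/D = 0.00131, f = 0.02148, h_1 = f(L/D)V²/2g = 25.21 m
Pipe 2: V = 2.270 m/s, Re = 5.12×10^5, ε/D = 9.73×10^-4, f = 0.02006, h_2 = f(L/D)V²/2g = 17.46 m
Pipe 3: V = 3.297 m/s, Re = 6.17×10^5, ε/D = 2.56×10^-4, f = 0.01558, h_3 = f(L/D)V²/2g = 57.54 m
Series → Q common, losses add: H = Σh = 100.2 m

H ≈ 100 m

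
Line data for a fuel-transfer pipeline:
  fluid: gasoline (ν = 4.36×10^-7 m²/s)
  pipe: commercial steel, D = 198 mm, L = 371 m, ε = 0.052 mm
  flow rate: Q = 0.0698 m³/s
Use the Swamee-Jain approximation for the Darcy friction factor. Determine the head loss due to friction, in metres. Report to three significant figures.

h_f ≈ 7.55 m

V = 4Q/(πD²) = 4·0.0698/(π·0.198²) = 2.267 m/s
Re = VD/ν = 2.267·0.198/4.36×10^-7 = 1.03×10^6 → turbulent
ε/D = 0.052/198 = 2.63×10^-4
Swamee-Jain: f = 0.01539
h_f = f(L/D)V²/(2g) = 0.01539·(371/0.198)·2.267²/(2·9.81) = 7.553 m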